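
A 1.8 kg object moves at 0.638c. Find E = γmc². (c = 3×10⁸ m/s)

γ = 1/√(1 - 0.638²) = 1.299
mc² = 1.8 × (3×10⁸)² = 1.620×10¹⁷ J
E = γmc² = 1.299 × 1.620×10¹⁷ = 2.104×10¹⁷ J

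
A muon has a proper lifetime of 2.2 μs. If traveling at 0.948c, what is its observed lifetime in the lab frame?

Proper lifetime τ₀ = 2.2 μs
γ = 1/√(1 - 0.948²) = 3.142
τ = γτ₀ = 3.142 × 2.2 μs = 6.912 μs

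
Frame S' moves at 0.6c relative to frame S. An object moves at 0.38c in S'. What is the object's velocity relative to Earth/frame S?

u = (u' + v)/(1 + u'v/c²)
Numerator: 0.38 + 0.6 = 0.98
Denominator: 1 + 0.228 = 1.228
u = 0.98/1.228 = 0.7980c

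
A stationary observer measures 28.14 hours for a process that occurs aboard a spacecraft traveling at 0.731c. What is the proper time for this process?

Dilated time Δt = 28.14 hours
γ = 1/√(1 - 0.731²) = 1.4655
Δt₀ = Δt/γ = 28.14/1.4655 = 19.20 hours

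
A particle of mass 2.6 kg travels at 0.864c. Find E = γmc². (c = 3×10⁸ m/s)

γ = 1/√(1 - 0.864²) = 1.98613
mc² = 2.6 × (3×10⁸)² = 2.340×10¹⁷ J
E = γmc² = 1.98613 × 2.340×10¹⁷ = 4.648×10¹⁷ J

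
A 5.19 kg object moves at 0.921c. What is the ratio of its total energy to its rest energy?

E = γmc², E₀ = mc²
E/E₀ = γ = 1/√(1 - 0.921²) = 2.567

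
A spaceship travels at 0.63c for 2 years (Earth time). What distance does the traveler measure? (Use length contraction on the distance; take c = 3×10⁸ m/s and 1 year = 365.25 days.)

Earth distance: d = v × t = 0.63c × 2 yr = 1.1929×10¹⁶ m
γ = 1.2877
d' = d/γ = 1.1929×10¹⁶/1.2877 = 9.264×10¹⁵ m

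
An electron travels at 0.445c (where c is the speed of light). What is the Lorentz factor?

v/c = 0.445, so (v/c)² = 0.198025
1 - (v/c)² = 0.801975
γ = 1/√(0.801975) = 1.117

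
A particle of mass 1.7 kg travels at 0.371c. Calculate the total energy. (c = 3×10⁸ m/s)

γ = 1/√(1 - 0.371²) = 1.077
mc² = 1.7 × (3×10⁸)² = 1.530×10¹⁷ J
E = γmc² = 1.077 × 1.530×10¹⁷ = 1.648×10¹⁷ J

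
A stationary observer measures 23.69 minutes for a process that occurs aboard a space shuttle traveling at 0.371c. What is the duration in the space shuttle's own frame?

Dilated time Δt = 23.69 minutes
γ = 1/√(1 - 0.371²) = 1.077
Δt₀ = Δt/γ = 23.69/1.077 = 22.00 minutes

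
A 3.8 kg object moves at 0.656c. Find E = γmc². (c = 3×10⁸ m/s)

γ = 1/√(1 - 0.656²) = 1.3249
mc² = 3.8 × (3×10⁸)² = 3.420×10¹⁷ J
E = γmc² = 1.3249 × 3.420×10¹⁷ = 4.531×10¹⁷ J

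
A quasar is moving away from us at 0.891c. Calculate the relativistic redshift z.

β = 0.891
(1+β)/(1-β) = 1.891/0.109 = 17.35
√(17.35) = 4.165
z = 4.165 - 1 = 3.165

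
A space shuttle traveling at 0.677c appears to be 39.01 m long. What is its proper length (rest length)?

Contracted length L = 39.01 m
γ = 1/√(1 - 0.677²) = 1.3587
L₀ = γL = 1.3587 × 39.01 = 53.00 m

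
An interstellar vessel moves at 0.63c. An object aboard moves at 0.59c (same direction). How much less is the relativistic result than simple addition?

Classical: u' + v = 0.59 + 0.63 = 1.22c
Relativistic: u = (0.59 + 0.63)/(1 + 0.3717) = 1.22/1.3717 = 0.8894c
Difference: 1.22 - 0.8894 = 0.3306c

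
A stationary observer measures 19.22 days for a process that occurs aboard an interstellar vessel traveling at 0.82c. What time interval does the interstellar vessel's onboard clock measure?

Dilated time Δt = 19.22 days
γ = 1/√(1 - 0.82²) = 1.747
Δt₀ = Δt/γ = 19.22/1.747 = 11.00 days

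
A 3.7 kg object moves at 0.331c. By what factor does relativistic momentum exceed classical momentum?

p_rel = γmv, p_class = mv
Ratio = γ = 1/√(1 - 0.331²) = 1.060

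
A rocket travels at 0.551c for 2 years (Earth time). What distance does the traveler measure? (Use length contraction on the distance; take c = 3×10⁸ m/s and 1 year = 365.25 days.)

Earth distance: d = v × t = 0.551c × 2 yr = 1.043×10¹⁶ m
γ = 1.198
d' = d/γ = 1.043×10¹⁶/1.198 = 8.706×10¹⁵ m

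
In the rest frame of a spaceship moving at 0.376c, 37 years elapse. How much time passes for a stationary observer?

Proper time Δt₀ = 37 years
γ = 1/√(1 - 0.376²) = 1.0792
Δt = γΔt₀ = 1.0792 × 37 = 39.93 years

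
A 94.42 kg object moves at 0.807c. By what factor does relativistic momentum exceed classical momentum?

p_rel = γmv, p_class = mv
Ratio = γ = 1/√(1 - 0.807²) = 1.693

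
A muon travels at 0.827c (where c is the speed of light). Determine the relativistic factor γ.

v/c = 0.827, so (v/c)² = 0.683929
1 - (v/c)² = 0.316071
γ = 1/√(0.316071) = 1.779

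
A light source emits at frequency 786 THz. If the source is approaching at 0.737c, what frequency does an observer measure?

β = v/c = 0.737
(1+β)/(1-β) = 1.737/0.263 = 6.605
Doppler factor = √(6.605) = 2.570
f_obs = 786 × 2.570 = 2020 THz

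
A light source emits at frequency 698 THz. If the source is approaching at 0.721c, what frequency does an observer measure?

β = v/c = 0.721
(1+β)/(1-β) = 1.721/0.279 = 6.168
Doppler factor = √(6.168) = 2.484
f_obs = 698 × 2.484 = 1734 THz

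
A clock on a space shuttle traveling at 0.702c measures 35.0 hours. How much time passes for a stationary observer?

Proper time Δt₀ = 35.0 hours
γ = 1/√(1 - 0.702²) = 1.40415
Δt = γΔt₀ = 1.40415 × 35.0 = 49.15 hours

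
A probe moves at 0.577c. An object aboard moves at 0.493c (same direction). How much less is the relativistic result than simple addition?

Classical: u' + v = 0.493 + 0.577 = 1.07c
Relativistic: u = (0.493 + 0.577)/(1 + 0.284461) = 1.07/1.284461 = 0.8330c
Difference: 1.07 - 0.8330 = 0.2370c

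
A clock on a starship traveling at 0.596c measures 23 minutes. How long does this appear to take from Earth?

Proper time Δt₀ = 23 minutes
γ = 1/√(1 - 0.596²) = 1.245
Δt = γΔt₀ = 1.245 × 23 = 28.64 minutes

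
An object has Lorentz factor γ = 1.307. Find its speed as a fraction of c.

From γ = 1/√(1 - v²/c²):
1/γ² = 1/1.307² = 0.5854
v²/c² = 1 - 0.5854 = 0.4146
v/c = √(0.4146) = 0.6439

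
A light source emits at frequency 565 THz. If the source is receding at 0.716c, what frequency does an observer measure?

β = v/c = 0.716
(1-β)/(1+β) = 0.284/1.716 = 0.1655
Doppler factor = √(0.1655) = 0.40682
f_obs = 565 × 0.40682 = 229.9 THz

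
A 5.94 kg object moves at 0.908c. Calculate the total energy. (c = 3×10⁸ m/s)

γ = 1/√(1 - 0.908²) = 2.387
mc² = 5.94 × (3×10⁸)² = 5.346×10¹⁷ J
E = γmc² = 2.387 × 5.346×10¹⁷ = 1.276×10¹⁸ J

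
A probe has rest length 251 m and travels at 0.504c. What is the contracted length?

Proper length L₀ = 251 m
γ = 1/√(1 - 0.504²) = 1.158
L = L₀/γ = 251/1.158 = 216.8 m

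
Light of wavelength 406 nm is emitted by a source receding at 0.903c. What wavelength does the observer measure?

β = 0.903
Wavelength Doppler factor = √(1.903/0.097) = √(19.62) = 4.429
λ_obs = 406 × 4.429 = 1798 nm (redshift)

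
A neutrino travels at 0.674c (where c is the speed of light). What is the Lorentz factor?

v/c = 0.674, so (v/c)² = 0.454276
1 - (v/c)² = 0.545724
γ = 1/√(0.545724) = 1.354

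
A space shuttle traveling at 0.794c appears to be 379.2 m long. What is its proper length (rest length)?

Contracted length L = 379.2 m
γ = 1/√(1 - 0.794²) = 1.645
L₀ = γL = 1.645 × 379.2 = 623.8 m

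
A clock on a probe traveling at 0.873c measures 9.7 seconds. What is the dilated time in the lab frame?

Proper time Δt₀ = 9.7 seconds
γ = 1/√(1 - 0.873²) = 2.050
Δt = γΔt₀ = 2.050 × 9.7 = 19.89 seconds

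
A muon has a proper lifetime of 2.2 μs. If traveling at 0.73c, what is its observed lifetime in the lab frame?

Proper lifetime τ₀ = 2.2 μs
γ = 1/√(1 - 0.73²) = 1.463
τ = γτ₀ = 1.463 × 2.2 μs = 3.219 μs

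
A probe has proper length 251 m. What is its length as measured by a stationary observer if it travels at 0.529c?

Proper length L₀ = 251 m
γ = 1/√(1 - 0.529²) = 1.1784
L = L₀/γ = 251/1.1784 = 213.0 m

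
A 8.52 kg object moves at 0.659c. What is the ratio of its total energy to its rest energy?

E = γmc², E₀ = mc²
E/E₀ = γ = 1/√(1 - 0.659²) = 1.330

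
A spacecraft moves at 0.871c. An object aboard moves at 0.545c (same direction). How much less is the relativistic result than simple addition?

Classical: u' + v = 0.545 + 0.871 = 1.416c
Relativistic: u = (0.545 + 0.871)/(1 + 0.474695) = 1.416/1.474695 = 0.9602c
Difference: 1.416 - 0.9602 = 0.4558c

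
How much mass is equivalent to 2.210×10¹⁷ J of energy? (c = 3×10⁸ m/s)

From E = mc², we get m = E/c²
c² = (3×10⁸)² = 9×10¹⁶ m²/s²
m = 2.210×10¹⁷ / 9×10¹⁶ = 2.456 kg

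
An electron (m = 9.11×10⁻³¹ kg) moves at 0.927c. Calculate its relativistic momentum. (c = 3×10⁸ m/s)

γ = 1/√(1 - 0.927²) = 2.6662
v = 0.927 × 3×10⁸ = 2.781×10⁸ m/s
p = γmv = 2.6662 × 9.11×10⁻³¹ × 2.781×10⁸ = 6.755×10⁻²² kg·m/s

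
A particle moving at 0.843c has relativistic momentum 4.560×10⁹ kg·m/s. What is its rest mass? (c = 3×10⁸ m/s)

γ = 1/√(1 - 0.843²) = 1.859
v = 0.843 × 3×10⁸ = 2.529×10⁸ m/s
m = p/(γv) = 4.560×10⁹/(1.859 × 2.529×10⁸) = 9.699 kg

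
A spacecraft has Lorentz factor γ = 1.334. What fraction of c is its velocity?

From γ = 1/√(1 - v²/c²):
1/γ² = 1/1.334² = 0.5619
v²/c² = 1 - 0.5619 = 0.4381
v/c = √(0.4381) = 0.6619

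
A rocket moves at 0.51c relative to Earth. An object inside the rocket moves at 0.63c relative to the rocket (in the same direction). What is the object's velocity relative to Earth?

u = (u' + v)/(1 + u'v/c²)
Numerator: 0.63 + 0.51 = 1.14
Denominator: 1 + 0.3213 = 1.3213
u = 1.14/1.3213 = 0.8628c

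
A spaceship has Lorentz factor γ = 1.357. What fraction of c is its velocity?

From γ = 1/√(1 - v²/c²):
1/γ² = 1/1.357² = 0.54305
v²/c² = 1 - 0.54305 = 0.45695
v/c = √(0.45695) = 0.6760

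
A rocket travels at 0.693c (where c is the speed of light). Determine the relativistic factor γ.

v/c = 0.693, so (v/c)² = 0.480249
1 - (v/c)² = 0.519751
γ = 1/√(0.519751) = 1.387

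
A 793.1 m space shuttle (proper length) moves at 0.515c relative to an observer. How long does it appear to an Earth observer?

Proper length L₀ = 793.1 m
γ = 1/√(1 - 0.515²) = 1.1666
L = L₀/γ = 793.1/1.1666 = 679.8 m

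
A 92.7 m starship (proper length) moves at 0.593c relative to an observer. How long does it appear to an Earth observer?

Proper length L₀ = 92.7 m
γ = 1/√(1 - 0.593²) = 1.242
L = L₀/γ = 92.7/1.242 = 74.64 m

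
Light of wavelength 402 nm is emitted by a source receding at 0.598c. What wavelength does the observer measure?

β = 0.598
Wavelength Doppler factor = √(1.598/0.402) = √(3.9751) = 1.9938
λ_obs = 402 × 1.9938 = 801.5 nm (redshift)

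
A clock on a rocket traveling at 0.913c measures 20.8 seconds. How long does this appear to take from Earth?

Proper time Δt₀ = 20.8 seconds
γ = 1/√(1 - 0.913²) = 2.45122
Δt = γΔt₀ = 2.45122 × 20.8 = 50.99 seconds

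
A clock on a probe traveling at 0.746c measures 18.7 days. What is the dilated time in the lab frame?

Proper time Δt₀ = 18.7 days
γ = 1/√(1 - 0.746²) = 1.5016
Δt = γΔt₀ = 1.5016 × 18.7 = 28.08 days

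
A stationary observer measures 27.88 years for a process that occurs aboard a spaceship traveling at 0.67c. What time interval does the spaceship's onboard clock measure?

Dilated time Δt = 27.88 years
γ = 1/√(1 - 0.67²) = 1.347
Δt₀ = Δt/γ = 27.88/1.347 = 20.70 years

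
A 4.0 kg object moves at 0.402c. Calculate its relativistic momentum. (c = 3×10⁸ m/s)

γ = 1/√(1 - 0.402²) = 1.092
v = 0.402 × 3×10⁸ = 1.206×10⁸ m/s
p = γmv = 1.092 × 4.0 × 1.206×10⁸ = 5.268×10⁸ kg·m/s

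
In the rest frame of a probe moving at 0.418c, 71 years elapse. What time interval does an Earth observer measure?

Proper time Δt₀ = 71 years
γ = 1/√(1 - 0.418²) = 1.1008
Δt = γΔt₀ = 1.1008 × 71 = 78.16 years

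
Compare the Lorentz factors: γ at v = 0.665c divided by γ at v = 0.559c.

γ₁ = 1/√(1 - 0.665²) = 1.339
γ₂ = 1/√(1 - 0.559²) = 1.206
γ₁/γ₂ = 1.339/1.206 = 1.110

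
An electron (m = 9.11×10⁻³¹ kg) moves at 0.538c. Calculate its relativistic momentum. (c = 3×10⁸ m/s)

γ = 1/√(1 - 0.538²) = 1.186
v = 0.538 × 3×10⁸ = 1.614×10⁸ m/s
p = γmv = 1.186 × 9.11×10⁻³¹ × 1.614×10⁸ = 1.744×10⁻²² kg·m/s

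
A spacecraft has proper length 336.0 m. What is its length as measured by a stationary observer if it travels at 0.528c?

Proper length L₀ = 336.0 m
γ = 1/√(1 - 0.528²) = 1.17752
L = L₀/γ = 336.0/1.17752 = 285.3 m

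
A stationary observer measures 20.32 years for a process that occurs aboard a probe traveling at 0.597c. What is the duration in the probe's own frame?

Dilated time Δt = 20.32 years
γ = 1/√(1 - 0.597²) = 1.247
Δt₀ = Δt/γ = 20.32/1.247 = 16.30 years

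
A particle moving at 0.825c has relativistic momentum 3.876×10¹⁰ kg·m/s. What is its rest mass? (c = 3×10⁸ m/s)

γ = 1/√(1 - 0.825²) = 1.7695
v = 0.825 × 3×10⁸ = 2.475×10⁸ m/s
m = p/(γv) = 3.876×10¹⁰/(1.7695 × 2.475×10⁸) = 88.50 kg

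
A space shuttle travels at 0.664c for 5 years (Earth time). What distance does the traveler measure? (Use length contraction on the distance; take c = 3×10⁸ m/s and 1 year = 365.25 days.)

Earth distance: d = v × t = 0.664c × 5 yr = 3.1431×10¹⁶ m
γ = 1.3374
d' = d/γ = 3.1431×10¹⁶/1.3374 = 2.350×10¹⁶ m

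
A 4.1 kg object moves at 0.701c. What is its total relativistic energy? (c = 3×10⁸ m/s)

γ = 1/√(1 - 0.701²) = 1.4022
mc² = 4.1 × (3×10⁸)² = 3.690×10¹⁷ J
E = γmc² = 1.4022 × 3.690×10¹⁷ = 5.174×10¹⁷ J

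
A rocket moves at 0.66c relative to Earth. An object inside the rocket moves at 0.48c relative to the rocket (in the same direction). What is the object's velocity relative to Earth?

u = (u' + v)/(1 + u'v/c²)
Numerator: 0.48 + 0.66 = 1.14
Denominator: 1 + 0.3168 = 1.3168
u = 1.14/1.3168 = 0.8657c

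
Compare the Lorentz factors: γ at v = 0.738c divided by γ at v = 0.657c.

γ₁ = 1/√(1 - 0.738²) = 1.4819
γ₂ = 1/√(1 - 0.657²) = 1.3265
γ₁/γ₂ = 1.4819/1.3265 = 1.117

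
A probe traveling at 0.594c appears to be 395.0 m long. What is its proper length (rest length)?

Contracted length L = 395.0 m
γ = 1/√(1 - 0.594²) = 1.243
L₀ = γL = 1.243 × 395.0 = 491.0 m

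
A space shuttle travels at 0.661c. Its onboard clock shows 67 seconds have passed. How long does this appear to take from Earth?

Proper time Δt₀ = 67 seconds
γ = 1/√(1 - 0.661²) = 1.33265
Δt = γΔt₀ = 1.33265 × 67 = 89.29 seconds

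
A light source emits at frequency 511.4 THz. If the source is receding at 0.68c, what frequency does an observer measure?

β = v/c = 0.68
(1-β)/(1+β) = 0.32/1.68 = 0.19048
Doppler factor = √(0.19048) = 0.4364
f_obs = 511.4 × 0.4364 = 223.2 THz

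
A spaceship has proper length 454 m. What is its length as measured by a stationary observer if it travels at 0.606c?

Proper length L₀ = 454 m
γ = 1/√(1 - 0.606²) = 1.2571
L = L₀/γ = 454/1.2571 = 361.1 m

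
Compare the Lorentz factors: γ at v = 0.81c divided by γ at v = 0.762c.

γ₁ = 1/√(1 - 0.81²) = 1.705
γ₂ = 1/√(1 - 0.762²) = 1.544
γ₁/γ₂ = 1.705/1.544 = 1.104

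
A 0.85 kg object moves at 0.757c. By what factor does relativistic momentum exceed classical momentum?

p_rel = γmv, p_class = mv
Ratio = γ = 1/√(1 - 0.757²) = 1.530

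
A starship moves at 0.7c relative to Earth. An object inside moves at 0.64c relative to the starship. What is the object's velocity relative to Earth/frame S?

u = (u' + v)/(1 + u'v/c²)
Numerator: 0.64 + 0.7 = 1.34
Denominator: 1 + 0.448 = 1.448
u = 1.34/1.448 = 0.9254c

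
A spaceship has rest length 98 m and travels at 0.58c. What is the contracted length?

Proper length L₀ = 98 m
γ = 1/√(1 - 0.58²) = 1.2276
L = L₀/γ = 98/1.2276 = 79.83 m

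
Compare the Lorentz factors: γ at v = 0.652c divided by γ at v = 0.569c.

γ₁ = 1/√(1 - 0.652²) = 1.319
γ₂ = 1/√(1 - 0.569²) = 1.216
γ₁/γ₂ = 1.319/1.216 = 1.085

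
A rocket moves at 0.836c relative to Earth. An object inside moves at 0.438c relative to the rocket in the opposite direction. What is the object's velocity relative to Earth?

Object's velocity in rocket frame is u' = -0.438c
u = (u' + v)/(1 + u'v/c²) = (v - 0.438)/(1 - 0.438·v/c²)
Numerator: 0.836 - 0.438 = 0.398
Denominator: 1 - 0.366168 = 0.633832
u = 0.398/0.633832 = 0.6279c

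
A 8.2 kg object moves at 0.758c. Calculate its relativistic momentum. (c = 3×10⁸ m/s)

γ = 1/√(1 - 0.758²) = 1.533
v = 0.758 × 3×10⁸ = 2.274×10⁸ m/s
p = γmv = 1.533 × 8.2 × 2.274×10⁸ = 2.859×10⁹ kg·m/s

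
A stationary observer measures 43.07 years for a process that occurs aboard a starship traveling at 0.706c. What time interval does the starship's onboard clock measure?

Dilated time Δt = 43.07 years
γ = 1/√(1 - 0.706²) = 1.412
Δt₀ = Δt/γ = 43.07/1.412 = 30.50 years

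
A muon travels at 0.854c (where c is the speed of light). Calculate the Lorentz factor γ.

v/c = 0.854, so (v/c)² = 0.729316
1 - (v/c)² = 0.270684
γ = 1/√(0.270684) = 1.922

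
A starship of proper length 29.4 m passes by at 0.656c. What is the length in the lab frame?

Proper length L₀ = 29.4 m
γ = 1/√(1 - 0.656²) = 1.325
L = L₀/γ = 29.4/1.325 = 22.19 m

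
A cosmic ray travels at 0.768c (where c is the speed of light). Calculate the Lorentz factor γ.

v/c = 0.768, so (v/c)² = 0.589824
1 - (v/c)² = 0.410176
γ = 1/√(0.410176) = 1.561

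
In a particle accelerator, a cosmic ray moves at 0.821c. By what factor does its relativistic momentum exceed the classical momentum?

p_rel = γmv, p_class = mv
Ratio = γ = 1/√(1 - 0.821²)
= 1/√(0.325959) = 1.752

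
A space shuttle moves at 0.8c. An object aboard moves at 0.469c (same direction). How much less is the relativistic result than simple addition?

Classical: u' + v = 0.469 + 0.8 = 1.269c
Relativistic: u = (0.469 + 0.8)/(1 + 0.3752) = 1.269/1.3752 = 0.9228c
Difference: 1.269 - 0.9228 = 0.3462c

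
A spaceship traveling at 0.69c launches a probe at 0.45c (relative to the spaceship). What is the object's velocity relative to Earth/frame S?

u = (u' + v)/(1 + u'v/c²)
Numerator: 0.45 + 0.69 = 1.14
Denominator: 1 + 0.3105 = 1.3105
u = 1.14/1.3105 = 0.8699c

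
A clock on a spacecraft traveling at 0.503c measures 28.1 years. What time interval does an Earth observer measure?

Proper time Δt₀ = 28.1 years
γ = 1/√(1 - 0.503²) = 1.157
Δt = γΔt₀ = 1.157 × 28.1 = 32.51 years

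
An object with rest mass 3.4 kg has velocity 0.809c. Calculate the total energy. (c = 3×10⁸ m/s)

γ = 1/√(1 - 0.809²) = 1.7012
mc² = 3.4 × (3×10⁸)² = 3.060×10¹⁷ J
E = γmc² = 1.7012 × 3.060×10¹⁷ = 5.206×10¹⁷ J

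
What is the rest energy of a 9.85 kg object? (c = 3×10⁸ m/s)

c² = (3×10⁸)² = 9.000×10¹⁶ m²/s²
E₀ = mc² = 9.85 × 9.000×10¹⁶ = 8.865×10¹⁷ J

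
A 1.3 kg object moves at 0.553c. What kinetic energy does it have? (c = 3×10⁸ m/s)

γ = 1/√(1 - 0.553²) = 1.20022
γ - 1 = 0.20022
KE = (γ-1)mc² = 0.20022 × 1.3 × (3×10⁸)² = 2.343×10¹⁶ J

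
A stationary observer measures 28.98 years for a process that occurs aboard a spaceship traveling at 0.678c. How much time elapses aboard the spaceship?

Dilated time Δt = 28.98 years
γ = 1/√(1 - 0.678²) = 1.3604
Δt₀ = Δt/γ = 28.98/1.3604 = 21.30 years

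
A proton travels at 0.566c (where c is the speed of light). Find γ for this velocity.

v/c = 0.566, so (v/c)² = 0.320356
1 - (v/c)² = 0.679644
γ = 1/√(0.679644) = 1.213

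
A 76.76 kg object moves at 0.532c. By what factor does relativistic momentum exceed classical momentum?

p_rel = γmv, p_class = mv
Ratio = γ = 1/√(1 - 0.532²) = 1.181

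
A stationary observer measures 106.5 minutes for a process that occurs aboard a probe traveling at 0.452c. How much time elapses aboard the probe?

Dilated time Δt = 106.5 minutes
γ = 1/√(1 - 0.452²) = 1.121
Δt₀ = Δt/γ = 106.5/1.121 = 95.00 minutes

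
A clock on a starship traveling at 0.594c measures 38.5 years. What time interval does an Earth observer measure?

Proper time Δt₀ = 38.5 years
γ = 1/√(1 - 0.594²) = 1.243
Δt = γΔt₀ = 1.243 × 38.5 = 47.86 years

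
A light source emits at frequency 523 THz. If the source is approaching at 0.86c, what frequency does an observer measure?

β = v/c = 0.86
(1+β)/(1-β) = 1.86/0.14 = 13.286
Doppler factor = √(13.286) = 3.645
f_obs = 523 × 3.645 = 1906 THz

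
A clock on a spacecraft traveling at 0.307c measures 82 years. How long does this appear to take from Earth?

Proper time Δt₀ = 82 years
γ = 1/√(1 - 0.307²) = 1.0507
Δt = γΔt₀ = 1.0507 × 82 = 86.16 years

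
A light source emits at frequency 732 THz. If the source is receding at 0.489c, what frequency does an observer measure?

β = v/c = 0.489
(1-β)/(1+β) = 0.511/1.489 = 0.3432
Doppler factor = √(0.3432) = 0.5858
f_obs = 732 × 0.5858 = 428.8 THz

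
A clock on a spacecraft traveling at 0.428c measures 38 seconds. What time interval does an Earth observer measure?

Proper time Δt₀ = 38 seconds
γ = 1/√(1 - 0.428²) = 1.1065
Δt = γΔt₀ = 1.1065 × 38 = 42.05 seconds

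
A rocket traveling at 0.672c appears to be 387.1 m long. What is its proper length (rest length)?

Contracted length L = 387.1 m
γ = 1/√(1 - 0.672²) = 1.3503
L₀ = γL = 1.3503 × 387.1 = 522.7 m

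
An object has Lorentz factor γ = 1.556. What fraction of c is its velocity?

From γ = 1/√(1 - v²/c²):
1/γ² = 1/1.556² = 0.41303
v²/c² = 1 - 0.41303 = 0.58697
v/c = √(0.58697) = 0.7661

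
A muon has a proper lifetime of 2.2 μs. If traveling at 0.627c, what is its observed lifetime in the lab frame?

Proper lifetime τ₀ = 2.2 μs
γ = 1/√(1 - 0.627²) = 1.2837
τ = γτ₀ = 1.2837 × 2.2 μs = 2.824 μs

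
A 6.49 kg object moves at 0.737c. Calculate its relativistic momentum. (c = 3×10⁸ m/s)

γ = 1/√(1 - 0.737²) = 1.4795
v = 0.737 × 3×10⁸ = 2.211×10⁸ m/s
p = γmv = 1.4795 × 6.49 × 2.211×10⁸ = 2.123×10⁹ kg·m/s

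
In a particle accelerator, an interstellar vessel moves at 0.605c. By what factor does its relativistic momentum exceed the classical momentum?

p_rel = γmv, p_class = mv
Ratio = γ = 1/√(1 - 0.605²)
= 1/√(0.633975) = 1.256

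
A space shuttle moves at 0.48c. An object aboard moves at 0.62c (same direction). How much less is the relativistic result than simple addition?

Classical: u' + v = 0.62 + 0.48 = 1.1c
Relativistic: u = (0.62 + 0.48)/(1 + 0.2976) = 1.1/1.2976 = 0.8477c
Difference: 1.1 - 0.8477 = 0.2523c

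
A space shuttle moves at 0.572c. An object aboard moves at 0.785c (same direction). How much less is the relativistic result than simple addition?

Classical: u' + v = 0.785 + 0.572 = 1.357c
Relativistic: u = (0.785 + 0.572)/(1 + 0.44902) = 1.357/1.44902 = 0.9365c
Difference: 1.357 - 0.9365 = 0.4205c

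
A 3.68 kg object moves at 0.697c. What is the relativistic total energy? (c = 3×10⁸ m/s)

γ = 1/√(1 - 0.697²) = 1.3946
mc² = 3.68 × (3×10⁸)² = 3.312×10¹⁷ J
E = γmc² = 1.3946 × 3.312×10¹⁷ = 4.619×10¹⁷ J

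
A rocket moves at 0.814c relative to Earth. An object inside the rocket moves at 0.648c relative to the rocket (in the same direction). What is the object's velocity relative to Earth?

u = (u' + v)/(1 + u'v/c²)
Numerator: 0.648 + 0.814 = 1.462
Denominator: 1 + 0.527472 = 1.527472
u = 1.462/1.527472 = 0.9571c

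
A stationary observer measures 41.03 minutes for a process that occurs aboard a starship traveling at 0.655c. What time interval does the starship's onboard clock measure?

Dilated time Δt = 41.03 minutes
γ = 1/√(1 - 0.655²) = 1.3234
Δt₀ = Δt/γ = 41.03/1.3234 = 31.00 minutes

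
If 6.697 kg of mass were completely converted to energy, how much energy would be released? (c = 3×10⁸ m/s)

Using E = mc²:
c² = (3×10⁸)² = 9×10¹⁶ m²/s²
E = 6.697 × 9×10¹⁶ = 6.027×10¹⁷ J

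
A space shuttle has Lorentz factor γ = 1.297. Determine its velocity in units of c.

From γ = 1/√(1 - v²/c²):
1/γ² = 1/1.297² = 0.5945
v²/c² = 1 - 0.5945 = 0.4055
v/c = √(0.4055) = 0.6368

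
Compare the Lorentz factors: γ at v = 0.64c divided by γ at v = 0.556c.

γ₁ = 1/√(1 - 0.64²) = 1.3014
γ₂ = 1/√(1 - 0.556²) = 1.2031
γ₁/γ₂ = 1.3014/1.2031 = 1.082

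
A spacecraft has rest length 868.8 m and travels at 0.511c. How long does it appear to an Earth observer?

Proper length L₀ = 868.8 m
γ = 1/√(1 - 0.511²) = 1.1634
L = L₀/γ = 868.8/1.1634 = 746.8 m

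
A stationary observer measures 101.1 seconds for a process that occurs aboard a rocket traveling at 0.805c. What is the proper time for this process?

Dilated time Δt = 101.1 seconds
γ = 1/√(1 - 0.805²) = 1.6856
Δt₀ = Δt/γ = 101.1/1.6856 = 59.98 seconds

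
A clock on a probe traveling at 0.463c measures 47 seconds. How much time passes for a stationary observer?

Proper time Δt₀ = 47 seconds
γ = 1/√(1 - 0.463²) = 1.1282
Δt = γΔt₀ = 1.1282 × 47 = 53.03 seconds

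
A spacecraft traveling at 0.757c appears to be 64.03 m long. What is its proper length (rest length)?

Contracted length L = 64.03 m
γ = 1/√(1 - 0.757²) = 1.5304
L₀ = γL = 1.5304 × 64.03 = 97.99 m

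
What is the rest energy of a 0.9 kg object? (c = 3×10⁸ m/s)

c² = (3×10⁸)² = 9.000×10¹⁶ m²/s²
E₀ = mc² = 0.9 × 9.000×10¹⁶ = 8.100×10¹⁶ J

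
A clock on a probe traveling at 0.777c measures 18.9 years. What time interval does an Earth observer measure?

Proper time Δt₀ = 18.9 years
γ = 1/√(1 - 0.777²) = 1.5886
Δt = γΔt₀ = 1.5886 × 18.9 = 30.02 years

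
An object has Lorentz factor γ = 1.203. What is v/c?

From γ = 1/√(1 - v²/c²):
1/γ² = 1/1.203² = 0.6910
v²/c² = 1 - 0.6910 = 0.3090
v/c = √(0.3090) = 0.5559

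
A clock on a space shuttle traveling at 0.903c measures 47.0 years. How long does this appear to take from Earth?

Proper time Δt₀ = 47.0 years
γ = 1/√(1 - 0.903²) = 2.328
Δt = γΔt₀ = 2.328 × 47.0 = 109.4 years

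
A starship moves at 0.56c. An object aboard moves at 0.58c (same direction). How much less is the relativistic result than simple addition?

Classical: u' + v = 0.58 + 0.56 = 1.14c
Relativistic: u = (0.58 + 0.56)/(1 + 0.3248) = 1.14/1.3248 = 0.8605c
Difference: 1.14 - 0.8605 = 0.2795c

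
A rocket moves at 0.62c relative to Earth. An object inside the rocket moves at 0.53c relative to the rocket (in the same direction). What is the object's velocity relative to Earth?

u = (u' + v)/(1 + u'v/c²)
Numerator: 0.53 + 0.62 = 1.15
Denominator: 1 + 0.3286 = 1.3286
u = 1.15/1.3286 = 0.8656c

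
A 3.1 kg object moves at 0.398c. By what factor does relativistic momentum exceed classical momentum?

p_rel = γmv, p_class = mv
Ratio = γ = 1/√(1 - 0.398²) = 1.090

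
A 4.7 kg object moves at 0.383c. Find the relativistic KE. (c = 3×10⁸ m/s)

γ = 1/√(1 - 0.383²) = 1.08255
γ - 1 = 0.08255
KE = (γ-1)mc² = 0.08255 × 4.7 × (3×10⁸)² = 3.492×10¹⁶ J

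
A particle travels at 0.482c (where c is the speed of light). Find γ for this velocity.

v/c = 0.482, so (v/c)² = 0.232324
1 - (v/c)² = 0.767676
γ = 1/√(0.767676) = 1.141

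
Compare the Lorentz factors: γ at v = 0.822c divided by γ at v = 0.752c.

γ₁ = 1/√(1 - 0.822²) = 1.7560
γ₂ = 1/√(1 - 0.752²) = 1.5171
γ₁/γ₂ = 1.7560/1.5171 = 1.157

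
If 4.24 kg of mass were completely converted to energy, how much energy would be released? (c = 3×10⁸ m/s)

Using E = mc²:
c² = (3×10⁸)² = 9×10¹⁶ m²/s²
E = 4.24 × 9×10¹⁶ = 3.816×10¹⁷ J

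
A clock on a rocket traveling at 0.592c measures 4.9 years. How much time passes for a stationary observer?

Proper time Δt₀ = 4.9 years
γ = 1/√(1 - 0.592²) = 1.2408
Δt = γΔt₀ = 1.2408 × 4.9 = 6.080 years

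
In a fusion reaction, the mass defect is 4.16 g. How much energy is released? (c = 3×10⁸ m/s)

Convert mass defect: Δm = 4.16 g = 0.00416 kg
E = Δm·c² = 0.00416 × (3×10⁸)²
= 0.00416 × 9×10¹⁶ = 3.744×10¹⁴ J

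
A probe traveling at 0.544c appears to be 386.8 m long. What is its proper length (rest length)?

Contracted length L = 386.8 m
γ = 1/√(1 - 0.544²) = 1.1918
L₀ = γL = 1.1918 × 386.8 = 461.0 m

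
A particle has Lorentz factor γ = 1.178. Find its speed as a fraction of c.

From γ = 1/√(1 - v²/c²):
1/γ² = 1/1.178² = 0.7206
v²/c² = 1 - 0.7206 = 0.2794
v/c = √(0.2794) = 0.5286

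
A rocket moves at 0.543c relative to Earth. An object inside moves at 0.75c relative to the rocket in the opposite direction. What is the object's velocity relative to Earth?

Object's velocity in rocket frame is u' = -0.75c
u = (u' + v)/(1 + u'v/c²) = (v - 0.75)/(1 - 0.75·v/c²)
Numerator: 0.543 - 0.75 = -0.207
Denominator: 1 - 0.40725 = 0.59275
u = -0.207/0.59275 = -0.3492c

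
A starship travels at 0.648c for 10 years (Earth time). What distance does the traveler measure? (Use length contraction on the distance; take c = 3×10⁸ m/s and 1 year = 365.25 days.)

Earth distance: d = v × t = 0.648c × 10 yr = 6.135×10¹⁶ m
γ = 1.313
d' = d/γ = 6.135×10¹⁶/1.313 = 4.673×10¹⁶ m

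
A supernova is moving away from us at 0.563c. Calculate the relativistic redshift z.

β = 0.563
(1+β)/(1-β) = 1.563/0.437 = 3.5767
√(3.5767) = 1.8912
z = 1.8912 - 1 = 0.8912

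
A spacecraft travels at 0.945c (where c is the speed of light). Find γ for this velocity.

v/c = 0.945, so (v/c)² = 0.893025
1 - (v/c)² = 0.106975
γ = 1/√(0.106975) = 3.057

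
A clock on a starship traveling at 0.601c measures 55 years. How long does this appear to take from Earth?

Proper time Δt₀ = 55 years
γ = 1/√(1 - 0.601²) = 1.251
Δt = γΔt₀ = 1.251 × 55 = 68.81 years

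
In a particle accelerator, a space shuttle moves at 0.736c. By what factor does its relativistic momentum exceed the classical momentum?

p_rel = γmv, p_class = mv
Ratio = γ = 1/√(1 - 0.736²)
= 1/√(0.458304) = 1.477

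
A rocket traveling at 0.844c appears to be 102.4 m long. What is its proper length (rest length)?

Contracted length L = 102.4 m
γ = 1/√(1 - 0.844²) = 1.864
L₀ = γL = 1.864 × 102.4 = 190.9 m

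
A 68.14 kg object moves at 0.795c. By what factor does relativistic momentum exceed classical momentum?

p_rel = γmv, p_class = mv
Ratio = γ = 1/√(1 - 0.795²) = 1.649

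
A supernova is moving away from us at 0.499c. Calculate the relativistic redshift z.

β = 0.499
(1+β)/(1-β) = 1.499/0.501 = 2.992
√(2.992) = 1.7297
z = 1.7297 - 1 = 0.7297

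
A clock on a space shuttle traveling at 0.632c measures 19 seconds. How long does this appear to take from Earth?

Proper time Δt₀ = 19 seconds
γ = 1/√(1 - 0.632²) = 1.2904
Δt = γΔt₀ = 1.2904 × 19 = 24.52 seconds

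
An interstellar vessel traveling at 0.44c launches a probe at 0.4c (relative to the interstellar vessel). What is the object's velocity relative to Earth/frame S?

u = (u' + v)/(1 + u'v/c²)
Numerator: 0.4 + 0.44 = 0.84
Denominator: 1 + 0.176 = 1.176
u = 0.84/1.176 = 0.7143c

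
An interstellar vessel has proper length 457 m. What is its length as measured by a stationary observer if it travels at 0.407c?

Proper length L₀ = 457 m
γ = 1/√(1 - 0.407²) = 1.095
L = L₀/γ = 457/1.095 = 417.4 m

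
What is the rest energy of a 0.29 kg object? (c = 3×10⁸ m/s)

c² = (3×10⁸)² = 9.000×10¹⁶ m²/s²
E₀ = mc² = 0.29 × 9.000×10¹⁶ = 2.610×10¹⁶ J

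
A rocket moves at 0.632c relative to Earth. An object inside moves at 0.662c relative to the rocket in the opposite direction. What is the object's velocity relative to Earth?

Object's velocity in rocket frame is u' = -0.662c
u = (u' + v)/(1 + u'v/c²) = (v - 0.662)/(1 - 0.662·v/c²)
Numerator: 0.632 - 0.662 = -0.03
Denominator: 1 - 0.418384 = 0.581616
u = -0.03/0.581616 = -0.05158c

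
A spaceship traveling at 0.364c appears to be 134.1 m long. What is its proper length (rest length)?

Contracted length L = 134.1 m
γ = 1/√(1 - 0.364²) = 1.074
L₀ = γL = 1.074 × 134.1 = 144.0 m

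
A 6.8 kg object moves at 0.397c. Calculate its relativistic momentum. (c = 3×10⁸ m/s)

γ = 1/√(1 - 0.397²) = 1.0895
v = 0.397 × 3×10⁸ = 1.191×10⁸ m/s
p = γmv = 1.0895 × 6.8 × 1.191×10⁸ = 8.824×10⁸ kg·m/s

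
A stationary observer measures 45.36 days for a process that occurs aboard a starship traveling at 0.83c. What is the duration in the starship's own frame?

Dilated time Δt = 45.36 days
γ = 1/√(1 - 0.83²) = 1.793
Δt₀ = Δt/γ = 45.36/1.793 = 25.30 days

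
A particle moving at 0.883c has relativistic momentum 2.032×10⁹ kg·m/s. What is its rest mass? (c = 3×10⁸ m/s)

γ = 1/√(1 - 0.883²) = 2.131
v = 0.883 × 3×10⁸ = 2.649×10⁸ m/s
m = p/(γv) = 2.032×10⁹/(2.131 × 2.649×10⁸) = 3.600 kg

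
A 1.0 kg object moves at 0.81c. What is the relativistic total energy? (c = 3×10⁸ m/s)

γ = 1/√(1 - 0.81²) = 1.705
mc² = 1.0 × (3×10⁸)² = 9.000×10¹⁶ J
E = γmc² = 1.705 × 9.000×10¹⁶ = 1.535×10¹⁷ J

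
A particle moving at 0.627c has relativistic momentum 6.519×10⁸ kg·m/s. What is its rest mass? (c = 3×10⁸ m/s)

γ = 1/√(1 - 0.627²) = 1.2837
v = 0.627 × 3×10⁸ = 1.881×10⁸ m/s
m = p/(γv) = 6.519×10⁸/(1.2837 × 1.881×10⁸) = 2.700 kg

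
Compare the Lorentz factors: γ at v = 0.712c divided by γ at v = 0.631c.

γ₁ = 1/√(1 - 0.712²) = 1.424
γ₂ = 1/√(1 - 0.631²) = 1.289
γ₁/γ₂ = 1.424/1.289 = 1.105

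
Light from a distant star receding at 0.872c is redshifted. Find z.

β = 0.872
(1+β)/(1-β) = 1.872/0.128 = 14.625
√(14.625) = 3.824
z = 3.824 - 1 = 2.824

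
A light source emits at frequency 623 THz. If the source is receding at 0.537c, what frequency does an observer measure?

β = v/c = 0.537
(1-β)/(1+β) = 0.463/1.537 = 0.3012
Doppler factor = √(0.3012) = 0.5488
f_obs = 623 × 0.5488 = 341.9 THz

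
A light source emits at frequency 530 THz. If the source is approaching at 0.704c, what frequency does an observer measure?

β = v/c = 0.704
(1+β)/(1-β) = 1.704/0.296 = 5.7568
Doppler factor = √(5.7568) = 2.3993
f_obs = 530 × 2.3993 = 1272 THz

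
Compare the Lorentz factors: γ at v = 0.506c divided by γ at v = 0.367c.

γ₁ = 1/√(1 - 0.506²) = 1.159
γ₂ = 1/√(1 - 0.367²) = 1.075
γ₁/γ₂ = 1.159/1.075 = 1.078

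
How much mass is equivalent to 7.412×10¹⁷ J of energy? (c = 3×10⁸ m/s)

From E = mc², we get m = E/c²
c² = (3×10⁸)² = 9×10¹⁶ m²/s²
m = 7.412×10¹⁷ / 9×10¹⁶ = 8.236 kg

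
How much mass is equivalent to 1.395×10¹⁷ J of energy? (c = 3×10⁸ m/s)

From E = mc², we get m = E/c²
c² = (3×10⁸)² = 9×10¹⁶ m²/s²
m = 1.395×10¹⁷ / 9×10¹⁶ = 1.550 kg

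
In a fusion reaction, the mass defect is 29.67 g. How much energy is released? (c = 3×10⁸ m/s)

Convert mass defect: Δm = 29.67 g = 0.02967 kg
E = Δm·c² = 0.02967 × (3×10⁸)²
= 0.02967 × 9×10¹⁶ = 2.670×10¹⁵ J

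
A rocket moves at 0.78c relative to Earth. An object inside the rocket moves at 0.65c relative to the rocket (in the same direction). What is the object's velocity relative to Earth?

u = (u' + v)/(1 + u'v/c²)
Numerator: 0.65 + 0.78 = 1.43
Denominator: 1 + 0.507 = 1.507
u = 1.43/1.507 = 0.9489c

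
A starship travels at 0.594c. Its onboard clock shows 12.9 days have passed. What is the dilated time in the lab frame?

Proper time Δt₀ = 12.9 days
γ = 1/√(1 - 0.594²) = 1.2431
Δt = γΔt₀ = 1.2431 × 12.9 = 16.04 days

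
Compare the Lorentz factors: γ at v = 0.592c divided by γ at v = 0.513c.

γ₁ = 1/√(1 - 0.592²) = 1.241
γ₂ = 1/√(1 - 0.513²) = 1.165
γ₁/γ₂ = 1.241/1.165 = 1.065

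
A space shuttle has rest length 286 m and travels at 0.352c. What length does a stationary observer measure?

Proper length L₀ = 286 m
γ = 1/√(1 - 0.352²) = 1.0684
L = L₀/γ = 286/1.0684 = 267.7 m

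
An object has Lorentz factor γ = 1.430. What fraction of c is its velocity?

From γ = 1/√(1 - v²/c²):
1/γ² = 1/1.430² = 0.4890
v²/c² = 1 - 0.4890 = 0.5110
v/c = √(0.5110) = 0.7148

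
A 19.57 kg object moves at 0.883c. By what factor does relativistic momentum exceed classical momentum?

p_rel = γmv, p_class = mv
Ratio = γ = 1/√(1 - 0.883²) = 2.131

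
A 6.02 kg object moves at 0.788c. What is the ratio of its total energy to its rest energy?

E = γmc², E₀ = mc²
E/E₀ = γ = 1/√(1 - 0.788²) = 1.624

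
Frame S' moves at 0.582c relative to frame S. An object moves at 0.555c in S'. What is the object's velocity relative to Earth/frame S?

u = (u' + v)/(1 + u'v/c²)
Numerator: 0.555 + 0.582 = 1.137
Denominator: 1 + 0.32301 = 1.32301
u = 1.137/1.32301 = 0.8594c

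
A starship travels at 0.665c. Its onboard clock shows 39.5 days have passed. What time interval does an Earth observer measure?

Proper time Δt₀ = 39.5 days
γ = 1/√(1 - 0.665²) = 1.339
Δt = γΔt₀ = 1.339 × 39.5 = 52.89 days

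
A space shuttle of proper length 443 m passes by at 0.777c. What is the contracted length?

Proper length L₀ = 443 m
γ = 1/√(1 - 0.777²) = 1.5886
L = L₀/γ = 443/1.5886 = 278.9 m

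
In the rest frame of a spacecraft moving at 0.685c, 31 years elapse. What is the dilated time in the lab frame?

Proper time Δt₀ = 31 years
γ = 1/√(1 - 0.685²) = 1.3726
Δt = γΔt₀ = 1.3726 × 31 = 42.55 years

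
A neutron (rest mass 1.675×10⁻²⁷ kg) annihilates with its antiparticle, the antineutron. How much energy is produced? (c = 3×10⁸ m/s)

Both particles have the same rest mass, so total mass = 2m
E = 2m·c² = 2 × 1.675×10⁻²⁷ × (3×10⁸)²
= 2 × 1.675×10⁻²⁷ × 9×10¹⁶
= 3.015×10⁻¹⁰ J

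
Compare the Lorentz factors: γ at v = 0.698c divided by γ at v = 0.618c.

γ₁ = 1/√(1 - 0.698²) = 1.3965
γ₂ = 1/√(1 - 0.618²) = 1.2720
γ₁/γ₂ = 1.3965/1.2720 = 1.098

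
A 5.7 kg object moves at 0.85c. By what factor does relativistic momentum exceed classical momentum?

p_rel = γmv, p_class = mv
Ratio = γ = 1/√(1 - 0.85²) = 1.898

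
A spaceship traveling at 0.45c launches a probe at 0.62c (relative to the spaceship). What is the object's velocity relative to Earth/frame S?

u = (u' + v)/(1 + u'v/c²)
Numerator: 0.62 + 0.45 = 1.07
Denominator: 1 + 0.279 = 1.279
u = 1.07/1.279 = 0.8366c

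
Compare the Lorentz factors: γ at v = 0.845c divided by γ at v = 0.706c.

γ₁ = 1/√(1 - 0.845²) = 1.870
γ₂ = 1/√(1 - 0.706²) = 1.412
γ₁/γ₂ = 1.870/1.412 = 1.324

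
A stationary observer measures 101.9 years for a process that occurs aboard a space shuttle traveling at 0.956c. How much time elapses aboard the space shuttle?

Dilated time Δt = 101.9 years
γ = 1/√(1 - 0.956²) = 3.409
Δt₀ = Δt/γ = 101.9/3.409 = 29.89 years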